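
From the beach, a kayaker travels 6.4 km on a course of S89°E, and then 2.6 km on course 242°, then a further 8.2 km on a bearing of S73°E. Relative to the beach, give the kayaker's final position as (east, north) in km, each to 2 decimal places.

Leg 1 (S89°E, 6.4 km): east 6.4 sin 91° = 6.40, north 6.4 cos 91° = -0.11
Leg 2 (242°, 2.6 km): east 2.6 sin 242° = -2.30, north 2.6 cos 242° = -1.22
Leg 3 (S73°E, 8.2 km): east 8.2 sin 107° = 7.84, north 8.2 cos 107° = -2.40
Summing: 11.95 km east, -3.73 km north → (11.95, -3.73).

(11.95, -3.73)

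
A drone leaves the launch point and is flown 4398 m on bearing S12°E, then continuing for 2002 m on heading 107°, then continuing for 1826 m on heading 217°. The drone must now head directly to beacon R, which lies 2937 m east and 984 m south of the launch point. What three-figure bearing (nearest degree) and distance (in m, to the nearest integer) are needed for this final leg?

013°, 5496 m

Leg 1 (S12°E, 4398 m): east 4398 sin 168° = 914.40, north 4398 cos 168° = -4301.89
Leg 2 (107°, 2002 m): east 2002 sin 107° = 1914.52, north 2002 cos 107° = -585.33
Leg 3 (217°, 1826 m): east 1826 sin 217° = -1098.91, north 1826 cos 217° = -1458.31
Current position: (1730.00, -6345.53). Target: (2937, -984). Remaining: Δeast = 1207.00, Δnorth = 5361.53.
Bearing = atan2(1207.00, 5361.53) mod 360° = 12.69°; distance = √((1207.00)² + (5361.53)²) = 5495.711 m.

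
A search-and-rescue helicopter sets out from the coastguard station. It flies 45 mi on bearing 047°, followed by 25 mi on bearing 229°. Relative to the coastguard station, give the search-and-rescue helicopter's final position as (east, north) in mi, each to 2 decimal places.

Leg 1 (047°, 45 mi): east 45 sin 47° = 32.91, north 45 cos 47° = 30.69
Leg 2 (229°, 25 mi): east 25 sin 229° = -18.87, north 25 cos 229° = -16.40
Summing: 14.04 mi east, 14.29 mi north → (14.04, 14.29).

(14.04, 14.29)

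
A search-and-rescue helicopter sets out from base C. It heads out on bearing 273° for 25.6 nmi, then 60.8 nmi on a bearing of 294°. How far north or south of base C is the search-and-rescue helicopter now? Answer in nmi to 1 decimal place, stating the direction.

26.1 nmi north

Leg 1 (273°, 25.6 nmi): east 25.6 sin 273° = -25.56, north 25.6 cos 273° = 1.34
Leg 2 (294°, 60.8 nmi): east 60.8 sin 294° = -55.54, north 60.8 cos 294° = 24.73
Net north component: 26.07 nmi.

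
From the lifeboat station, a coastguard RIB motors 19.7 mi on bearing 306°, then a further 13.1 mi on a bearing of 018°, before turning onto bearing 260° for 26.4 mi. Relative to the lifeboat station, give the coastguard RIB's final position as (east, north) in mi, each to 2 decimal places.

(-37.89, 19.45)

Leg 1 (306°, 19.7 mi): east 19.7 sin 306° = -15.94, north 19.7 cos 306° = 11.58
Leg 2 (018°, 13.1 mi): east 13.1 sin 18° = 4.05, north 13.1 cos 18° = 12.46
Leg 3 (260°, 26.4 mi): east 26.4 sin 260° = -26.00, north 26.4 cos 260° = -4.58
Summing: -37.89 mi east, 19.45 mi north → (-37.89, 19.45).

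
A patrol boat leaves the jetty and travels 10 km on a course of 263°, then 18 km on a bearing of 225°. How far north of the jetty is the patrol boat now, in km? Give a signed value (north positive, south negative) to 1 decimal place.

-13.9 km

Leg 1 (263°, 10 km): east 10 sin 263° = -9.93, north 10 cos 263° = -1.22
Leg 2 (225°, 18 km): east 18 sin 225° = -12.73, north 18 cos 225° = -12.73
Net north component: -13.95 km.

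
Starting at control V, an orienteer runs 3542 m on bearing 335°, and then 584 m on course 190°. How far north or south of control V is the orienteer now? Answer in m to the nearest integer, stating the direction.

2635 m north

Leg 1 (335°, 3542 m): east 3542 sin 335° = -1496.91, north 3542 cos 335° = 3210.14
Leg 2 (190°, 584 m): east 584 sin 190° = -101.41, north 584 cos 190° = -575.13
Net north component: 2635.01 m.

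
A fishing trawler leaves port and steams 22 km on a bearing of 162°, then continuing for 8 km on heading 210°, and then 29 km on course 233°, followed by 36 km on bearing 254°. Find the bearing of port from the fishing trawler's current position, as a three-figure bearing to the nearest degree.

Leg 1 (162°, 22 km): east 22 sin 162° = 6.80, north 22 cos 162° = -20.92
Leg 2 (210°, 8 km): east 8 sin 210° = -4.00, north 8 cos 210° = -6.93
Leg 3 (233°, 29 km): east 29 sin 233° = -23.16, north 29 cos 233° = -17.45
Leg 4 (254°, 36 km): east 36 sin 254° = -34.61, north 36 cos 254° = -9.92
Net displacement: -54.97 east, -55.23 north. Direction back to start is (54.97, 55.23): bearing = atan2(54.97, 55.23) mod 360° = 44.87° ≈ 045°.

045°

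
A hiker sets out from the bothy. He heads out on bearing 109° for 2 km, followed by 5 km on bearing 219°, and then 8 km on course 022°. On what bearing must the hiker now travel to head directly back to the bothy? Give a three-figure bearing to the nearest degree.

211°

Leg 1 (109°, 2 km): east 2 sin 109° = 1.89, north 2 cos 109° = -0.65
Leg 2 (219°, 5 km): east 5 sin 219° = -3.15, north 5 cos 219° = -3.89
Leg 3 (022°, 8 km): east 8 sin 22° = 3.00, north 8 cos 22° = 7.42
Net displacement: 1.74 east, 2.88 north. Direction back to start is (-1.74, -2.88): bearing = atan2(-1.74, -2.88) mod 360° = 211.15° ≈ 211°.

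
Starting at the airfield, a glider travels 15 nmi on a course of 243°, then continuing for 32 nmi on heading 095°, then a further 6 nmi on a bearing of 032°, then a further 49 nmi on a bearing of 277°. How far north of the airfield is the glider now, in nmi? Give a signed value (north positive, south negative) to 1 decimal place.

Leg 1 (243°, 15 nmi): east 15 sin 243° = -13.37, north 15 cos 243° = -6.81
Leg 2 (095°, 32 nmi): east 32 sin 95° = 31.88, north 32 cos 95° = -2.79
Leg 3 (032°, 6 nmi): east 6 sin 32° = 3.18, north 6 cos 32° = 5.09
Leg 4 (277°, 49 nmi): east 49 sin 277° = -48.63, north 49 cos 277° = 5.97
Net north component: 1.46 nmi.

1.5 nmi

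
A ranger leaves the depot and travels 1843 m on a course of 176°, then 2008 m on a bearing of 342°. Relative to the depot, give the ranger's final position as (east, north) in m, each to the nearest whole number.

(-492, 71)

Leg 1 (176°, 1843 m): east 1843 sin 176° = 128.56, north 1843 cos 176° = -1838.51
Leg 2 (342°, 2008 m): east 2008 sin 342° = -620.51, north 2008 cos 342° = 1909.72
Summing: -491.94 m east, 71.21 m north → (-492, 71).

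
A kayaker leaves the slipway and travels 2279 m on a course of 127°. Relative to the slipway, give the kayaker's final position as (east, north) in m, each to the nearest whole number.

Leg 1 (127°, 2279 m): east 2279 sin 127° = 1820.09, north 2279 cos 127° = -1371.54
Summing: 1820.09 m east, -1371.54 m north → (1820, -1372).

(1820, -1372)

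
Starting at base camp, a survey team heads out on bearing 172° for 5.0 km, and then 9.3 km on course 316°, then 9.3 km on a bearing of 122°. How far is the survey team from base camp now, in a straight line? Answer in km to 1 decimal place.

Leg 1 (172°, 5.0 km): east 5.0 sin 172° = 0.70, north 5.0 cos 172° = -4.95
Leg 2 (316°, 9.3 km): east 9.3 sin 316° = -6.46, north 9.3 cos 316° = 6.69
Leg 3 (122°, 9.3 km): east 9.3 sin 122° = 7.89, north 9.3 cos 122° = -4.93
Net: 2.12 east, -3.19 north. Distance = √((2.12)² + (-3.19)²) = 3.831 km.

3.8 km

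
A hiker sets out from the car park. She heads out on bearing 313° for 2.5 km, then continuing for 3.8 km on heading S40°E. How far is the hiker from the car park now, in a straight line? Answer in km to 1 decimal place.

1.4 km

Leg 1 (313°, 2.5 km): east 2.5 sin 313° = -1.83, north 2.5 cos 313° = 1.70
Leg 2 (S40°E, 3.8 km): east 3.8 sin 140° = 2.44, north 3.8 cos 140° = -2.91
Net: 0.61 east, -1.21 north. Distance = √((0.61)² + (-1.21)²) = 1.353 km.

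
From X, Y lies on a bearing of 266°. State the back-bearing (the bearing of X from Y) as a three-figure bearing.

Back-bearing = 266° − 180° = 086°.

086°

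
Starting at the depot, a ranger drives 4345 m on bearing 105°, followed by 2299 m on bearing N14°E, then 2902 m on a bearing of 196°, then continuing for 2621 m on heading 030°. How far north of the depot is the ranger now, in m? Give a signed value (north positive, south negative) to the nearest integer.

586 m

Leg 1 (105°, 4345 m): east 4345 sin 105° = 4196.95, north 4345 cos 105° = -1124.57
Leg 2 (N14°E, 2299 m): east 2299 sin 14° = 556.18, north 2299 cos 14° = 2230.71
Leg 3 (196°, 2902 m): east 2902 sin 196° = -799.90, north 2902 cos 196° = -2789.58
Leg 4 (030°, 2621 m): east 2621 sin 30° = 1310.50, north 2621 cos 30° = 2269.85
Net north component: 586.41 m.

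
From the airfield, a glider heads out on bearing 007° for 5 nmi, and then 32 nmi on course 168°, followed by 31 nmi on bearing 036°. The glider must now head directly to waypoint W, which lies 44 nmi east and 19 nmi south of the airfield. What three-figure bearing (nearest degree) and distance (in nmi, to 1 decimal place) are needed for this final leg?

134°, 25.6 nmi

Leg 1 (007°, 5 nmi): east 5 sin 7° = 0.61, north 5 cos 7° = 4.96
Leg 2 (168°, 32 nmi): east 32 sin 168° = 6.65, north 32 cos 168° = -31.30
Leg 3 (036°, 31 nmi): east 31 sin 36° = 18.22, north 31 cos 36° = 25.08
Current position: (25.48, -1.26). Target: (44, -19). Remaining: Δeast = 18.52, Δnorth = -17.74.
Bearing = atan2(18.52, -17.74) mod 360° = 133.78°; distance = √((18.52)² + (-17.74)²) = 25.644 nmi.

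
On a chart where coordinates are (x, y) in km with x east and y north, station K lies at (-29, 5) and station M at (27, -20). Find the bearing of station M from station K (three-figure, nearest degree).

114°

Δeast = 27 − -29 = 56.00; Δnorth = -20 − 5 = -25.00.
Bearing = atan2(Δeast, Δnorth) mod 360° = 114.06° ≈ 114°.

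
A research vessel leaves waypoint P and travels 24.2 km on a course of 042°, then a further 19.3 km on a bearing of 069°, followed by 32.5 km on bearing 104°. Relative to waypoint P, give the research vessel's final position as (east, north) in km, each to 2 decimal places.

(65.75, 17.04)

Leg 1 (042°, 24.2 km): east 24.2 sin 42° = 16.19, north 24.2 cos 42° = 17.98
Leg 2 (069°, 19.3 km): east 19.3 sin 69° = 18.02, north 19.3 cos 69° = 6.92
Leg 3 (104°, 32.5 km): east 32.5 sin 104° = 31.53, north 32.5 cos 104° = -7.86
Summing: 65.75 km east, 17.04 km north → (65.75, 17.04).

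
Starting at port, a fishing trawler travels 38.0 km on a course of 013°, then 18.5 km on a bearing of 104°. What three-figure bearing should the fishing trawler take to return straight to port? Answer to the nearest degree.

219°

Leg 1 (013°, 38.0 km): east 38.0 sin 13° = 8.55, north 38.0 cos 13° = 37.03
Leg 2 (104°, 18.5 km): east 18.5 sin 104° = 17.95, north 18.5 cos 104° = -4.48
Net displacement: 26.50 east, 32.55 north. Direction back to start is (-26.50, -32.55): bearing = atan2(-26.50, -32.55) mod 360° = 219.15° ≈ 219°.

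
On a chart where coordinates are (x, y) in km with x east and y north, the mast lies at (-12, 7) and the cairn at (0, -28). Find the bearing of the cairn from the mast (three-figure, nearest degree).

Δeast = 0 − -12 = 12.00; Δnorth = -28 − 7 = -35.00.
Bearing = atan2(Δeast, Δnorth) mod 360° = 161.08° ≈ 161°.

161°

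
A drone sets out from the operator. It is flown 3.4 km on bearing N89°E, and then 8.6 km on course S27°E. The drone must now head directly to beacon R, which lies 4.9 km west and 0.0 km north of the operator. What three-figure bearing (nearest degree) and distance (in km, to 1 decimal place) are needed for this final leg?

Leg 1 (N89°E, 3.4 km): east 3.4 sin 89° = 3.40, north 3.4 cos 89° = 0.06
Leg 2 (S27°E, 8.6 km): east 8.6 sin 153° = 3.90, north 8.6 cos 153° = -7.66
Current position: (7.30, -7.60). Target: (-4.9, -0.0). Remaining: Δeast = -12.20, Δnorth = 7.60.
Bearing = atan2(-12.20, 7.60) mod 360° = 301.92°; distance = √((-12.20)² + (7.60)²) = 14.379 km.

302°, 14.4 km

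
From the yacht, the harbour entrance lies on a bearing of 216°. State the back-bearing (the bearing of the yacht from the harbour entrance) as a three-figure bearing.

Back-bearing = 216° − 180° = 036°.

036°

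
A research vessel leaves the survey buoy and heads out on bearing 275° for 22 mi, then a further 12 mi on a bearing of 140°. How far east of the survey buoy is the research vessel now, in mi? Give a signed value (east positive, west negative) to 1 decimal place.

-14.2 mi

Leg 1 (275°, 22 mi): east 22 sin 275° = -21.92, north 22 cos 275° = 1.92
Leg 2 (140°, 12 mi): east 12 sin 140° = 7.71, north 12 cos 140° = -9.19
Net east component: -14.20 mi.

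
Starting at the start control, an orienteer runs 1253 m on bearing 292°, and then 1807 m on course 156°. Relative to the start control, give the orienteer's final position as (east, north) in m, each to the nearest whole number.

(-427, -1181)

Leg 1 (292°, 1253 m): east 1253 sin 292° = -1161.76, north 1253 cos 292° = 469.38
Leg 2 (156°, 1807 m): east 1807 sin 156° = 734.97, north 1807 cos 156° = -1650.78
Summing: -426.79 m east, -1181.39 m north → (-427, -1181).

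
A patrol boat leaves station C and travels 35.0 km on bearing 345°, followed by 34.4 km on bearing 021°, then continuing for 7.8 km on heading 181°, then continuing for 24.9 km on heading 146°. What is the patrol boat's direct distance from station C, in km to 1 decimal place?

Leg 1 (345°, 35.0 km): east 35.0 sin 345° = -9.06, north 35.0 cos 345° = 33.81
Leg 2 (021°, 34.4 km): east 34.4 sin 21° = 12.33, north 34.4 cos 21° = 32.12
Leg 3 (181°, 7.8 km): east 7.8 sin 181° = -0.14, north 7.8 cos 181° = -7.80
Leg 4 (146°, 24.9 km): east 24.9 sin 146° = 13.92, north 24.9 cos 146° = -20.64
Net: 17.06 east, 37.48 north. Distance = √((17.06)² + (37.48)²) = 41.179 km.

41.2 km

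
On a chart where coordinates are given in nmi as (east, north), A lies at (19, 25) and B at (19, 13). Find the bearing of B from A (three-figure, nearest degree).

180°

Δeast = 19 − 19 = 0.00; Δnorth = 13 − 25 = -12.00.
Bearing = atan2(Δeast, Δnorth) mod 360° = 180.00° ≈ 180°.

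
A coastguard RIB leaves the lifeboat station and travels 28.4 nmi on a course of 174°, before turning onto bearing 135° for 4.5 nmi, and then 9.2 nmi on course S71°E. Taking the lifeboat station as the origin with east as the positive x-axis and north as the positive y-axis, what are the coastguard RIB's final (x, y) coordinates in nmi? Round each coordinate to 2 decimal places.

Leg 1 (174°, 28.4 nmi): east 28.4 sin 174° = 2.97, north 28.4 cos 174° = -28.24
Leg 2 (135°, 4.5 nmi): east 4.5 sin 135° = 3.18, north 4.5 cos 135° = -3.18
Leg 3 (S71°E, 9.2 nmi): east 9.2 sin 109° = 8.70, north 9.2 cos 109° = -3.00
Summing: 14.85 nmi east, -34.42 nmi north → (14.85, -34.42).

(14.85, -34.42)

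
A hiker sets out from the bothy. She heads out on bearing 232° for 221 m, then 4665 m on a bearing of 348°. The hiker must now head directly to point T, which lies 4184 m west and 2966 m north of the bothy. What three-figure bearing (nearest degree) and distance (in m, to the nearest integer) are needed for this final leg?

244°, 3373 m

Leg 1 (232°, 221 m): east 221 sin 232° = -174.15, north 221 cos 232° = -136.06
Leg 2 (348°, 4665 m): east 4665 sin 348° = -969.91, north 4665 cos 348° = 4563.06
Current position: (-1144.06, 4427.00). Target: (-4184, 2966). Remaining: Δeast = -3039.94, Δnorth = -1461.00.
Bearing = atan2(-3039.94, -1461.00) mod 360° = 244.33°; distance = √((-3039.94)² + (-1461.00)²) = 3372.797 m.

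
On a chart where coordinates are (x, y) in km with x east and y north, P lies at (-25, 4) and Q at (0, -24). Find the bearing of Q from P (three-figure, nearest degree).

Δeast = 0 − -25 = 25.00; Δnorth = -24 − 4 = -28.00.
Bearing = atan2(Δeast, Δnorth) mod 360° = 138.24° ≈ 138°.

138°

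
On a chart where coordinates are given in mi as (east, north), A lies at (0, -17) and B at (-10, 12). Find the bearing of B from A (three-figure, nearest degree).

341°

Δeast = -10 − 0 = -10.00; Δnorth = 12 − -17 = 29.00.
Bearing = atan2(Δeast, Δnorth) mod 360° = 340.97° ≈ 341°.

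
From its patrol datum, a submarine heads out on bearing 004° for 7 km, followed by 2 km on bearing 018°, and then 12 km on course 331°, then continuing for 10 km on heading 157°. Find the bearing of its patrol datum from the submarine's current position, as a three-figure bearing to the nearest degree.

Leg 1 (004°, 7 km): east 7 sin 4° = 0.49, north 7 cos 4° = 6.98
Leg 2 (018°, 2 km): east 2 sin 18° = 0.62, north 2 cos 18° = 1.90
Leg 3 (331°, 12 km): east 12 sin 331° = -5.82, north 12 cos 331° = 10.50
Leg 4 (157°, 10 km): east 10 sin 157° = 3.91, north 10 cos 157° = -9.21
Net displacement: -0.80 east, 10.18 north. Direction back to start is (0.80, -10.18): bearing = atan2(0.80, -10.18) mod 360° = 175.48° ≈ 175°.

175°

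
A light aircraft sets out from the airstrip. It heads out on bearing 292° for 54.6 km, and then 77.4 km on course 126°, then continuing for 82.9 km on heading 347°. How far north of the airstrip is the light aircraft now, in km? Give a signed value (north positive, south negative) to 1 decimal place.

Leg 1 (292°, 54.6 km): east 54.6 sin 292° = -50.62, north 54.6 cos 292° = 20.45
Leg 2 (126°, 77.4 km): east 77.4 sin 126° = 62.62, north 77.4 cos 126° = -45.49
Leg 3 (347°, 82.9 km): east 82.9 sin 347° = -18.65, north 82.9 cos 347° = 80.78
Net north component: 55.73 km.

55.7 km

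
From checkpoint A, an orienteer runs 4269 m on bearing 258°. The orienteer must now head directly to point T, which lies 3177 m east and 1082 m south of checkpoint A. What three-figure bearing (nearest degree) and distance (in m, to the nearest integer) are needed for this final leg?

Leg 1 (258°, 4269 m): east 4269 sin 258° = -4175.71, north 4269 cos 258° = -887.58
Current position: (-4175.71, -887.58). Target: (3177, -1082). Remaining: Δeast = 7352.71, Δnorth = -194.42.
Bearing = atan2(7352.71, -194.42) mod 360° = 91.51°; distance = √((7352.71)² + (-194.42)²) = 7355.282 m.

092°, 7355 m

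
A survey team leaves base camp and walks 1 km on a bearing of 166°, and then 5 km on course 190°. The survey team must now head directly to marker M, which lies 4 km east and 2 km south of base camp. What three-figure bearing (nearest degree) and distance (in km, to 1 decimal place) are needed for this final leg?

050°, 6.0 km

Leg 1 (166°, 1 km): east 1 sin 166° = 0.24, north 1 cos 166° = -0.97
Leg 2 (190°, 5 km): east 5 sin 190° = -0.87, north 5 cos 190° = -4.92
Current position: (-0.63, -5.89). Target: (4, -2). Remaining: Δeast = 4.63, Δnorth = 3.89.
Bearing = atan2(4.63, 3.89) mod 360° = 49.91°; distance = √((4.63)² + (3.89)²) = 6.047 km.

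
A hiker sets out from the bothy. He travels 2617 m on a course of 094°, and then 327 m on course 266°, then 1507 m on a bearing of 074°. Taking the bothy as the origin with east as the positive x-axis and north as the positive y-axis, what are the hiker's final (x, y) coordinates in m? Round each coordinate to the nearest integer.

(3733, 210)

Leg 1 (094°, 2617 m): east 2617 sin 94° = 2610.63, north 2617 cos 94° = -182.55
Leg 2 (266°, 327 m): east 327 sin 266° = -326.20, north 327 cos 266° = -22.81
Leg 3 (074°, 1507 m): east 1507 sin 74° = 1448.62, north 1507 cos 74° = 415.39
Summing: 3733.04 m east, 210.02 m north → (3733, 210).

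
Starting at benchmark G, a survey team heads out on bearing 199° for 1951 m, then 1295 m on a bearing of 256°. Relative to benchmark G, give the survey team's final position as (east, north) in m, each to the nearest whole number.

(-1892, -2158)

Leg 1 (199°, 1951 m): east 1951 sin 199° = -635.18, north 1951 cos 199° = -1844.71
Leg 2 (256°, 1295 m): east 1295 sin 256° = -1256.53, north 1295 cos 256° = -313.29
Summing: -1891.72 m east, -2158.00 m north → (-1892, -2158).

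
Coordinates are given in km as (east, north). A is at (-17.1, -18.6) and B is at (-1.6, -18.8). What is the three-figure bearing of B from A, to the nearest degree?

Δeast = -1.6 − -17.1 = 15.50; Δnorth = -18.8 − -18.6 = -0.20.
Bearing = atan2(Δeast, Δnorth) mod 360° = 90.74° ≈ 091°.

091°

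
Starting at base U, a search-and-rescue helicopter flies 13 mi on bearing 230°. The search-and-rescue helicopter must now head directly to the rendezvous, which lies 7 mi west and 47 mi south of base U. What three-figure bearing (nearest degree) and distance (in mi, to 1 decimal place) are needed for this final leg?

176°, 38.8 mi

Leg 1 (230°, 13 mi): east 13 sin 230° = -9.96, north 13 cos 230° = -8.36
Current position: (-9.96, -8.36). Target: (-7, -47). Remaining: Δeast = 2.96, Δnorth = -38.64.
Bearing = atan2(2.96, -38.64) mod 360° = 175.62°; distance = √((2.96)² + (-38.64)²) = 38.757 mi.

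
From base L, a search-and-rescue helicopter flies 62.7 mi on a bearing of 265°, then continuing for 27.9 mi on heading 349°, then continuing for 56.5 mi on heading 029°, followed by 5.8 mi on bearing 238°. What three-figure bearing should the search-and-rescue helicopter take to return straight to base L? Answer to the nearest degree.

Leg 1 (265°, 62.7 mi): east 62.7 sin 265° = -62.46, north 62.7 cos 265° = -5.46
Leg 2 (349°, 27.9 mi): east 27.9 sin 349° = -5.32, north 27.9 cos 349° = 27.39
Leg 3 (029°, 56.5 mi): east 56.5 sin 29° = 27.39, north 56.5 cos 29° = 49.42
Leg 4 (238°, 5.8 mi): east 5.8 sin 238° = -4.92, north 5.8 cos 238° = -3.07
Net displacement: -45.31 east, 68.27 north. Direction back to start is (45.31, -68.27): bearing = atan2(45.31, -68.27) mod 360° = 146.43° ≈ 146°.

146°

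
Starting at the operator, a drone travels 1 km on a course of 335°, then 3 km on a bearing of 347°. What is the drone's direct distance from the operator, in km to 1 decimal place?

Leg 1 (335°, 1 km): east 1 sin 335° = -0.42, north 1 cos 335° = 0.91
Leg 2 (347°, 3 km): east 3 sin 347° = -0.67, north 3 cos 347° = 2.92
Net: -1.10 east, 3.83 north. Distance = √((-1.10)² + (3.83)²) = 3.984 km.

4.0 km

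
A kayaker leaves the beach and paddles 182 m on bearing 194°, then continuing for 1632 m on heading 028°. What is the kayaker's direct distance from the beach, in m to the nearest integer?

Leg 1 (194°, 182 m): east 182 sin 194° = -44.03, north 182 cos 194° = -176.59
Leg 2 (028°, 1632 m): east 1632 sin 28° = 766.18, north 1632 cos 28° = 1440.97
Net: 722.15 east, 1264.38 north. Distance = √((722.15)² + (1264.38)²) = 1456.072 m.

1456 m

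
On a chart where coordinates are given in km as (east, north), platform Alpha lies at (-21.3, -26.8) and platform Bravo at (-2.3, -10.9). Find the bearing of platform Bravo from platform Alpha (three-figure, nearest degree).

Δeast = -2.3 − -21.3 = 19.00; Δnorth = -10.9 − -26.8 = 15.90.
Bearing = atan2(Δeast, Δnorth) mod 360° = 50.08° ≈ 050°.

050°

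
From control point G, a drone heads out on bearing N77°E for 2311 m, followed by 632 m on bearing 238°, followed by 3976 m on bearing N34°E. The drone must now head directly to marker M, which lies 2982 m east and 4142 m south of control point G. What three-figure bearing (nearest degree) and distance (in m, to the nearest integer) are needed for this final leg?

187°, 7683 m

Leg 1 (N77°E, 2311 m): east 2311 sin 77° = 2251.77, north 2311 cos 77° = 519.86
Leg 2 (238°, 632 m): east 632 sin 238° = -535.97, north 632 cos 238° = -334.91
Leg 3 (N34°E, 3976 m): east 3976 sin 34° = 2223.35, north 3976 cos 34° = 3296.25
Current position: (3939.15, 3481.21). Target: (2982, -4142). Remaining: Δeast = -957.15, Δnorth = -7623.21.
Bearing = atan2(-957.15, -7623.21) mod 360° = 187.16°; distance = √((-957.15)² + (-7623.21)²) = 7683.060 m.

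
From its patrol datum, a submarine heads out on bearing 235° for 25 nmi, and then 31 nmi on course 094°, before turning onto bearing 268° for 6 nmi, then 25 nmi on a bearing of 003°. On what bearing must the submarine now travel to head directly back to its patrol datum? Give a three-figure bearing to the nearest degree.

Leg 1 (235°, 25 nmi): east 25 sin 235° = -20.48, north 25 cos 235° = -14.34
Leg 2 (094°, 31 nmi): east 31 sin 94° = 30.92, north 31 cos 94° = -2.16
Leg 3 (268°, 6 nmi): east 6 sin 268° = -6.00, north 6 cos 268° = -0.21
Leg 4 (003°, 25 nmi): east 25 sin 3° = 1.31, north 25 cos 3° = 24.97
Net displacement: 5.76 east, 8.25 north. Direction back to start is (-5.76, -8.25): bearing = atan2(-5.76, -8.25) mod 360° = 214.90° ≈ 215°.

215°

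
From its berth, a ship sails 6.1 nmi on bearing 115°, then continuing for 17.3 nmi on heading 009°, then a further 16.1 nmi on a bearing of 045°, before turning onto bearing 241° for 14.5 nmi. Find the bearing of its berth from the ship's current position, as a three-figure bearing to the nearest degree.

Leg 1 (115°, 6.1 nmi): east 6.1 sin 115° = 5.53, north 6.1 cos 115° = -2.58
Leg 2 (009°, 17.3 nmi): east 17.3 sin 9° = 2.71, north 17.3 cos 9° = 17.09
Leg 3 (045°, 16.1 nmi): east 16.1 sin 45° = 11.38, north 16.1 cos 45° = 11.38
Leg 4 (241°, 14.5 nmi): east 14.5 sin 241° = -12.68, north 14.5 cos 241° = -7.03
Net displacement: 6.94 east, 18.86 north. Direction back to start is (-6.94, -18.86): bearing = atan2(-6.94, -18.86) mod 360° = 200.19° ≈ 200°.

200°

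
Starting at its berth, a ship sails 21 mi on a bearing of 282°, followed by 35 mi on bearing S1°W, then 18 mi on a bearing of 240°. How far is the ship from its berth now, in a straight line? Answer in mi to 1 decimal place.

Leg 1 (282°, 21 mi): east 21 sin 282° = -20.54, north 21 cos 282° = 4.37
Leg 2 (S1°W, 35 mi): east 35 sin 181° = -0.61, north 35 cos 181° = -34.99
Leg 3 (240°, 18 mi): east 18 sin 240° = -15.59, north 18 cos 240° = -9.00
Net: -36.74 east, -39.63 north. Distance = √((-36.74)² + (-39.63)²) = 54.040 mi.

54.0 mi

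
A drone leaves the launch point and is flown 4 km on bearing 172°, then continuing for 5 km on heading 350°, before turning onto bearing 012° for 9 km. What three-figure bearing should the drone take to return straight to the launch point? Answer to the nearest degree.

189°

Leg 1 (172°, 4 km): east 4 sin 172° = 0.56, north 4 cos 172° = -3.96
Leg 2 (350°, 5 km): east 5 sin 350° = -0.87, north 5 cos 350° = 4.92
Leg 3 (012°, 9 km): east 9 sin 12° = 1.87, north 9 cos 12° = 8.80
Net displacement: 1.56 east, 9.77 north. Direction back to start is (-1.56, -9.77): bearing = atan2(-1.56, -9.77) mod 360° = 189.07° ≈ 189°.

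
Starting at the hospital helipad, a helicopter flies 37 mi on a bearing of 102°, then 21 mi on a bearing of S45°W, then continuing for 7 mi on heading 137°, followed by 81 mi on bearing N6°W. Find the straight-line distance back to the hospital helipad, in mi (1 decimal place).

55.8 mi

Leg 1 (102°, 37 mi): east 37 sin 102° = 36.19, north 37 cos 102° = -7.69
Leg 2 (S45°W, 21 mi): east 21 sin 225° = -14.85, north 21 cos 225° = -14.85
Leg 3 (137°, 7 mi): east 7 sin 137° = 4.77, north 7 cos 137° = -5.12
Leg 4 (N6°W, 81 mi): east 81 sin 354° = -8.47, north 81 cos 354° = 80.56
Net: 17.65 east, 52.89 north. Distance = √((17.65)² + (52.89)²) = 55.762 mi.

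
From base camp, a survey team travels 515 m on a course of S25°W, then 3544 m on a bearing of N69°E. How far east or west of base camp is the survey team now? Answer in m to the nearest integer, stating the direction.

3091 m east

Leg 1 (S25°W, 515 m): east 515 sin 205° = -217.65, north 515 cos 205° = -466.75
Leg 2 (N69°E, 3544 m): east 3544 sin 69° = 3308.61, north 3544 cos 69° = 1270.06
Net east component: 3090.96 m.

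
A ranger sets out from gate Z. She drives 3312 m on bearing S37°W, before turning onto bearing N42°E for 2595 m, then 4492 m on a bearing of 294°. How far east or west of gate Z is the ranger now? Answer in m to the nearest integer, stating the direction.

Leg 1 (S37°W, 3312 m): east 3312 sin 217° = -1993.21, north 3312 cos 217° = -2645.08
Leg 2 (N42°E, 2595 m): east 2595 sin 42° = 1736.39, north 2595 cos 42° = 1928.46
Leg 3 (294°, 4492 m): east 4492 sin 294° = -4103.65, north 4492 cos 294° = 1827.06
Net east component: -4360.46 m.

4360 m west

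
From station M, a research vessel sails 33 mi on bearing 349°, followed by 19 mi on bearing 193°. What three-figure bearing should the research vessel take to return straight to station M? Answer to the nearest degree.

143°

Leg 1 (349°, 33 mi): east 33 sin 349° = -6.30, north 33 cos 349° = 32.39
Leg 2 (193°, 19 mi): east 19 sin 193° = -4.27, north 19 cos 193° = -18.51
Net displacement: -10.57 east, 13.88 north. Direction back to start is (10.57, -13.88): bearing = atan2(10.57, -13.88) mod 360° = 142.71° ≈ 143°.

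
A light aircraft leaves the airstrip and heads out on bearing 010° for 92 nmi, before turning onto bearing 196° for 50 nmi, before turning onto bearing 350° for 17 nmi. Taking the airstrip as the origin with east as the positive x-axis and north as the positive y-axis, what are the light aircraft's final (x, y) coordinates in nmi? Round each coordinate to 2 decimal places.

Leg 1 (010°, 92 nmi): east 92 sin 10° = 15.98, north 92 cos 10° = 90.60
Leg 2 (196°, 50 nmi): east 50 sin 196° = -13.78, north 50 cos 196° = -48.06
Leg 3 (350°, 17 nmi): east 17 sin 350° = -2.95, north 17 cos 350° = 16.74
Summing: -0.76 nmi east, 59.28 nmi north → (-0.76, 59.28).

(-0.76, 59.28)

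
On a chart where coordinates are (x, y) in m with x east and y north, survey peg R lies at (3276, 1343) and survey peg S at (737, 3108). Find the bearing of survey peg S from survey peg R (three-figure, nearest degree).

Δeast = 737 − 3276 = -2539.00; Δnorth = 3108 − 1343 = 1765.00.
Bearing = atan2(Δeast, Δnorth) mod 360° = 304.81° ≈ 305°.

305°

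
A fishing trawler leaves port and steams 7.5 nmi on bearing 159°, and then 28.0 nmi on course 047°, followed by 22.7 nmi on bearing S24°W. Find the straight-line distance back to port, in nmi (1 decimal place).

Leg 1 (159°, 7.5 nmi): east 7.5 sin 159° = 2.69, north 7.5 cos 159° = -7.00
Leg 2 (047°, 28.0 nmi): east 28.0 sin 47° = 20.48, north 28.0 cos 47° = 19.10
Leg 3 (S24°W, 22.7 nmi): east 22.7 sin 204° = -9.23, north 22.7 cos 204° = -20.74
Net: 13.93 east, -8.64 north. Distance = √((13.93)² + (-8.64)²) = 16.396 nmi.

16.4 nmi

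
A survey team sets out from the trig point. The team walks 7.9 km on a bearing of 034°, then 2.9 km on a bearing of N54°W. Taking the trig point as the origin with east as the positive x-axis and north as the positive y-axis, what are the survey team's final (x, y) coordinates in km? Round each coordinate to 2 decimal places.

Leg 1 (034°, 7.9 km): east 7.9 sin 34° = 4.42, north 7.9 cos 34° = 6.55
Leg 2 (N54°W, 2.9 km): east 2.9 sin 306° = -2.35, north 2.9 cos 306° = 1.70
Summing: 2.07 km east, 8.25 km north → (2.07, 8.25).

(2.07, 8.25)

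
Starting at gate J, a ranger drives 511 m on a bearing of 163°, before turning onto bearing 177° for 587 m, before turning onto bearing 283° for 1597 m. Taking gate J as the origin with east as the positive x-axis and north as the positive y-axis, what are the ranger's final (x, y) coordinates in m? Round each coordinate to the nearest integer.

(-1376, -716)

Leg 1 (163°, 511 m): east 511 sin 163° = 149.40, north 511 cos 163° = -488.67
Leg 2 (177°, 587 m): east 587 sin 177° = 30.72, north 587 cos 177° = -586.20
Leg 3 (283°, 1597 m): east 1597 sin 283° = -1556.07, north 1597 cos 283° = 359.25
Summing: -1375.95 m east, -715.62 m north → (-1376, -716).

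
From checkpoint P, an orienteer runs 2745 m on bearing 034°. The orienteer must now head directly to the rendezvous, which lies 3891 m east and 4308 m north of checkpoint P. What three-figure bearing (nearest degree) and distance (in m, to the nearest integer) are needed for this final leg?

Leg 1 (034°, 2745 m): east 2745 sin 34° = 1534.98, north 2745 cos 34° = 2275.71
Current position: (1534.98, 2275.71). Target: (3891, 4308). Remaining: Δeast = 2356.02, Δnorth = 2032.29.
Bearing = atan2(2356.02, 2032.29) mod 360° = 49.22°; distance = √((2356.02)² + (2032.29)²) = 3111.434 m.

049°, 3111 m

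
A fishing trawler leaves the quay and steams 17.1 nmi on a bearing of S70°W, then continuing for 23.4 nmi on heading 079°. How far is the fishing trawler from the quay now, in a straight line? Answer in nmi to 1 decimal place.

7.0 nmi

Leg 1 (S70°W, 17.1 nmi): east 17.1 sin 250° = -16.07, north 17.1 cos 250° = -5.85
Leg 2 (079°, 23.4 nmi): east 23.4 sin 79° = 22.97, north 23.4 cos 79° = 4.46
Net: 6.90 east, -1.38 north. Distance = √((6.90)² + (-1.38)²) = 7.039 nmi.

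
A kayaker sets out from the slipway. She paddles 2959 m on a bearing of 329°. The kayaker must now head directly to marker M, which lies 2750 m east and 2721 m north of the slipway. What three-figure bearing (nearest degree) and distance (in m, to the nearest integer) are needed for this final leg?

Leg 1 (329°, 2959 m): east 2959 sin 329° = -1524.00, north 2959 cos 329° = 2536.36
Current position: (-1524.00, 2536.36). Target: (2750, 2721). Remaining: Δeast = 4274.00, Δnorth = 184.64.
Bearing = atan2(4274.00, 184.64) mod 360° = 87.53°; distance = √((4274.00)² + (184.64)²) = 4277.984 m.

088°, 4278 m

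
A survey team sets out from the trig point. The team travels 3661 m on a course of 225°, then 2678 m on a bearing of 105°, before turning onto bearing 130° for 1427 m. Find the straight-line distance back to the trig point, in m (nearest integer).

4339 m

Leg 1 (225°, 3661 m): east 3661 sin 225° = -2588.72, north 3661 cos 225° = -2588.72
Leg 2 (105°, 2678 m): east 2678 sin 105° = 2586.75, north 2678 cos 105° = -693.12
Leg 3 (130°, 1427 m): east 1427 sin 130° = 1093.15, north 1427 cos 130° = -917.26
Net: 1091.18 east, -4199.09 north. Distance = √((1091.18)² + (-4199.09)²) = 4338.554 m.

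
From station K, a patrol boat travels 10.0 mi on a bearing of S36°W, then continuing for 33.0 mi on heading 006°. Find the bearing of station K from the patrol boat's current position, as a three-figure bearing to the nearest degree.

174°

Leg 1 (S36°W, 10.0 mi): east 10.0 sin 216° = -5.88, north 10.0 cos 216° = -8.09
Leg 2 (006°, 33.0 mi): east 33.0 sin 6° = 3.45, north 33.0 cos 6° = 32.82
Net displacement: -2.43 east, 24.73 north. Direction back to start is (2.43, -24.73): bearing = atan2(2.43, -24.73) mod 360° = 174.39° ≈ 174°.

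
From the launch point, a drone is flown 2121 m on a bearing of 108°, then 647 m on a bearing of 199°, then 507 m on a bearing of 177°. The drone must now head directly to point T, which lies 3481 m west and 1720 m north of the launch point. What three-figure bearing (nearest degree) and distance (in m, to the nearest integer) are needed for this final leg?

303°, 6360 m

Leg 1 (108°, 2121 m): east 2121 sin 108° = 2017.19, north 2121 cos 108° = -655.43
Leg 2 (199°, 647 m): east 647 sin 199° = -210.64, north 647 cos 199° = -611.75
Leg 3 (177°, 507 m): east 507 sin 177° = 26.53, north 507 cos 177° = -506.31
Current position: (1833.08, -1773.48). Target: (-3481, 1720). Remaining: Δeast = -5314.08, Δnorth = 3493.48.
Bearing = atan2(-5314.08, 3493.48) mod 360° = 303.32°; distance = √((-5314.08)² + (3493.48)²) = 6359.550 m.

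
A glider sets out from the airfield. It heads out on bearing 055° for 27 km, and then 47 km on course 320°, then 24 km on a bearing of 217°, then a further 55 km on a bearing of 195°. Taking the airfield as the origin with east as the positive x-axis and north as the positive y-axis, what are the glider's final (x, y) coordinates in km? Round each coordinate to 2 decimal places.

(-36.77, -20.80)

Leg 1 (055°, 27 km): east 27 sin 55° = 22.12, north 27 cos 55° = 15.49
Leg 2 (320°, 47 km): east 47 sin 320° = -30.21, north 47 cos 320° = 36.00
Leg 3 (217°, 24 km): east 24 sin 217° = -14.44, north 24 cos 217° = -19.17
Leg 4 (195°, 55 km): east 55 sin 195° = -14.24, north 55 cos 195° = -53.13
Summing: -36.77 km east, -20.80 km north → (-36.77, -20.80).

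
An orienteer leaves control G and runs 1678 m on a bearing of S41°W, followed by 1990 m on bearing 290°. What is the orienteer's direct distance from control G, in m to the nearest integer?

Leg 1 (S41°W, 1678 m): east 1678 sin 221° = -1100.87, north 1678 cos 221° = -1266.40
Leg 2 (290°, 1990 m): east 1990 sin 290° = -1869.99, north 1990 cos 290° = 680.62
Net: -2970.86 east, -585.78 north. Distance = √((-2970.86)² + (-585.78)²) = 3028.056 m.

3028 m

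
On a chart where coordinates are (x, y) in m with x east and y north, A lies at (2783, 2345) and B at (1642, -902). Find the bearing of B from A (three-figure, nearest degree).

Δeast = 1642 − 2783 = -1141.00; Δnorth = -902 − 2345 = -3247.00.
Bearing = atan2(Δeast, Δnorth) mod 360° = 199.36° ≈ 199°.

199°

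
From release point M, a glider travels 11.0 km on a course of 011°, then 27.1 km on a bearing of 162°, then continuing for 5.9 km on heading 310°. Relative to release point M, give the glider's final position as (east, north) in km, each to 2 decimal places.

(5.95, -11.18)

Leg 1 (011°, 11.0 km): east 11.0 sin 11° = 2.10, north 11.0 cos 11° = 10.80
Leg 2 (162°, 27.1 km): east 27.1 sin 162° = 8.37, north 27.1 cos 162° = -25.77
Leg 3 (310°, 5.9 km): east 5.9 sin 310° = -4.52, north 5.9 cos 310° = 3.79
Summing: 5.95 km east, -11.18 km north → (5.95, -11.18).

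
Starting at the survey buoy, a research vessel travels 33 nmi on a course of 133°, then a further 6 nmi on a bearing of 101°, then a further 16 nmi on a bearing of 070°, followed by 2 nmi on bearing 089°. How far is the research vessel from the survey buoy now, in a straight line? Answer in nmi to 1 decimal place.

50.4 nmi

Leg 1 (133°, 33 nmi): east 33 sin 133° = 24.13, north 33 cos 133° = -22.51
Leg 2 (101°, 6 nmi): east 6 sin 101° = 5.89, north 6 cos 101° = -1.14
Leg 3 (070°, 16 nmi): east 16 sin 70° = 15.04, north 16 cos 70° = 5.47
Leg 4 (089°, 2 nmi): east 2 sin 89° = 2.00, north 2 cos 89° = 0.03
Net: 47.06 east, -18.14 north. Distance = √((47.06)² + (-18.14)²) = 50.436 nmi.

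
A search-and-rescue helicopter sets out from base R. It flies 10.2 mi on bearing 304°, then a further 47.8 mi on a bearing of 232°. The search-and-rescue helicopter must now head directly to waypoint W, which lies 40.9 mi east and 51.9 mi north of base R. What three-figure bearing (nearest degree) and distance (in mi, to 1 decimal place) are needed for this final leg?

049°, 115.3 mi

Leg 1 (304°, 10.2 mi): east 10.2 sin 304° = -8.46, north 10.2 cos 304° = 5.70
Leg 2 (232°, 47.8 mi): east 47.8 sin 232° = -37.67, north 47.8 cos 232° = -29.43
Current position: (-46.12, -23.72). Target: (40.9, 51.9). Remaining: Δeast = 87.02, Δnorth = 75.62.
Bearing = atan2(87.02, 75.62) mod 360° = 49.01°; distance = √((87.02)² + (75.62)²) = 115.292 mi.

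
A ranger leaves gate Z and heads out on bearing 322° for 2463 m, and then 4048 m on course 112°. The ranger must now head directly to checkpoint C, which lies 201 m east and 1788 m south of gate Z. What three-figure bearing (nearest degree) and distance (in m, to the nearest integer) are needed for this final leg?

223°, 3007 m

Leg 1 (322°, 2463 m): east 2463 sin 322° = -1516.37, north 2463 cos 322° = 1940.87
Leg 2 (112°, 4048 m): east 4048 sin 112° = 3753.24, north 4048 cos 112° = -1516.41
Current position: (2236.87, 424.46). Target: (201, -1788). Remaining: Δeast = -2035.87, Δnorth = -2212.46.
Bearing = atan2(-2035.87, -2212.46) mod 360° = 222.62°; distance = √((-2035.87)² + (-2212.46)²) = 3006.617 m.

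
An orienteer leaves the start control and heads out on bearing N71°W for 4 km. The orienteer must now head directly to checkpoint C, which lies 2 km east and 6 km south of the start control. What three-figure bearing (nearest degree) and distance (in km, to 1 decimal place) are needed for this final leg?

Leg 1 (N71°W, 4 km): east 4 sin 289° = -3.78, north 4 cos 289° = 1.30
Current position: (-3.78, 1.30). Target: (2, -6). Remaining: Δeast = 5.78, Δnorth = -7.30.
Bearing = atan2(5.78, -7.30) mod 360° = 141.63°; distance = √((5.78)² + (-7.30)²) = 9.314 km.

142°, 9.3 km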